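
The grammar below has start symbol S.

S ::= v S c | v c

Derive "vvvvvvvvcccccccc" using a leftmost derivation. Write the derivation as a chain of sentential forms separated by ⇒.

S ⇒ vSc   [S ::= v S c]
vSc ⇒ vvScc   [S ::= v S c]
vvScc ⇒ vvvSccc   [S ::= v S c]
vvvSccc ⇒ vvvvScccc   [S ::= v S c]
vvvvScccc ⇒ vvvvvSccccc   [S ::= v S c]
vvvvvSccccc ⇒ vvvvvvScccccc   [S ::= v S c]
vvvvvvScccccc ⇒ vvvvvvvSccccccc   [S ::= v S c]
vvvvvvvSccccccc ⇒ vvvvvvvvcccccccc   [S ::= v c]

S ⇒ vSc ⇒ vvScc ⇒ vvvSccc ⇒ vvvvScccc ⇒ vvvvvSccccc ⇒ vvvvvvScccccc ⇒ vvvvvvvSccccccc ⇒ vvvvvvvvcccccccc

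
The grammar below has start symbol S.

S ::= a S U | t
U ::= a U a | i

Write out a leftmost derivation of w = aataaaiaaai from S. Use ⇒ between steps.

S ⇒ aSU ⇒ aaSUU ⇒ aatUU ⇒ aataUaU ⇒ aataaUaaU ⇒ aataaaUaaaU ⇒ aataaaiaaaU ⇒ aataaaiaaai

S ⇒ aSU   [S ::= a S U]
aSU ⇒ aaSUU   [S ::= a S U]
aaSUU ⇒ aatUU   [S ::= t]
aatUU ⇒ aataUaU   [U ::= a U a]
aataUaU ⇒ aataaUaaU   [U ::= a U a]
aataaUaaU ⇒ aataaaUaaaU   [U ::= a U a]
aataaaUaaaU ⇒ aataaaiaaaU   [U ::= i]
aataaaiaaaU ⇒ aataaaiaaai   [U ::= i]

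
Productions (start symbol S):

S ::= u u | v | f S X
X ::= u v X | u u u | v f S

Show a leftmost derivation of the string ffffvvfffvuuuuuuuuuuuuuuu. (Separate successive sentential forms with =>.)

S => fSX   [S ::= f S X]
fSX => ffSXX   [S ::= f S X]
ffSXX => fffSXXX   [S ::= f S X]
fffSXXX => ffffSXXXX   [S ::= f S X]
ffffSXXXX => ffffvXXXX   [S ::= v]
ffffvXXXX => ffffvvfSXXX   [X ::= v f S]
ffffvvfSXXX => ffffvvffSXXXX   [S ::= f S X]
ffffvvffSXXXX => ffffvvfffSXXXXX   [S ::= f S X]
ffffvvfffSXXXXX => ffffvvfffvXXXXX   [S ::= v]
ffffvvfffvXXXXX => ffffvvfffvuuuXXXX   [X ::= u u u]
ffffvvfffvuuuXXXX => ffffvvfffvuuuuuuXXX   [X ::= u u u]
ffffvvfffvuuuuuuXXX => ffffvvfffvuuuuuuuuuXX   [X ::= u u u]
ffffvvfffvuuuuuuuuuXX => ffffvvfffvuuuuuuuuuuuuX   [X ::= u u u]
ffffvvfffvuuuuuuuuuuuuX => ffffvvfffvuuuuuuuuuuuuuuu   [X ::= u u u]

S=>fSX=>ffSXX=>fffSXXX=>ffffSXXXX=>ffffvXXXX=>ffffvvfSXXX=>ffffvvffSXXXX=>ffffvvfffSXXXXX=>ffffvvfffvXXXXX=>ffffvvfffvuuuXXXX=>ffffvvfffvuuuuuuXXX=>ffffvvfffvuuuuuuuuuXX=>ffffvvfffvuuuuuuuuuuuuX=>ffffvvfffvuuuuuuuuuuuuuuu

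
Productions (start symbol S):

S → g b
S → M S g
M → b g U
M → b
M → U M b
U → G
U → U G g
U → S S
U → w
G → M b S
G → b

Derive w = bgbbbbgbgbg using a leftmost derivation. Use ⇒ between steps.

S⇒MSg⇒bgUSg⇒bgGSg⇒bgMbSSg⇒bgUMbbSSg⇒bgGMbbSSg⇒bgbMbbSSg⇒bgbbbbSSg⇒bgbbbbgbSg⇒bgbbbbgbgbg

S ⇒ MSg   [S → M S g]
MSg ⇒ bgUSg   [M → b g U]
bgUSg ⇒ bgGSg   [U → G]
bgGSg ⇒ bgMbSSg   [G → M b S]
bgMbSSg ⇒ bgUMbbSSg   [M → U M b]
bgUMbbSSg ⇒ bgGMbbSSg   [U → G]
bgGMbbSSg ⇒ bgbMbbSSg   [G → b]
bgbMbbSSg ⇒ bgbbbbSSg   [M → b]
bgbbbbSSg ⇒ bgbbbbgbSg   [S → g b]
bgbbbbgbSg ⇒ bgbbbbgbgbg   [S → g b]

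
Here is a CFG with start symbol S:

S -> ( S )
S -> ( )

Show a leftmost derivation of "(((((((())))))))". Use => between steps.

S => (S) => ((S)) => (((S))) => ((((S)))) => (((((S))))) => ((((((S)))))) => (((((((S))))))) => (((((((())))))))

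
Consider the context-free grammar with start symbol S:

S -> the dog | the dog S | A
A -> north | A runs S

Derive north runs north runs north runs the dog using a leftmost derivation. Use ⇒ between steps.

S ⇒ A ⇒ A runs S ⇒ A runs S runs S ⇒ north runs S runs S ⇒ north runs A runs S ⇒ north runs A runs S runs S ⇒ north runs north runs S runs S ⇒ north runs north runs A runs S ⇒ north runs north runs north runs S ⇒ north runs north runs north runs the dog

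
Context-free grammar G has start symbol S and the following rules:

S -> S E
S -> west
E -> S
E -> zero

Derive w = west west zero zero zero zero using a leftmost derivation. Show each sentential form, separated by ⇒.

S ⇒ S E   [S -> S E]
S E ⇒ S E E   [S -> S E]
S E E ⇒ west E E   [S -> west]
west E E ⇒ west S E   [E -> S]
west S E ⇒ west S E E   [S -> S E]
west S E E ⇒ west S E E E   [S -> S E]
west S E E E ⇒ west S E E E E   [S -> S E]
west S E E E E ⇒ west west E E E E   [S -> west]
west west E E E E ⇒ west west zero E E E   [E -> zero]
west west zero E E E ⇒ west west zero zero E E   [E -> zero]
west west zero zero E E ⇒ west west zero zero zero E   [E -> zero]
west west zero zero zero E ⇒ west west zero zero zero zero   [E -> zero]

S ⇒ S E ⇒ S E E ⇒ west E E ⇒ west S E ⇒ west S E E ⇒ west S E E E ⇒ west S E E E E ⇒ west west E E E E ⇒ west west zero E E E ⇒ west west zero zero E E ⇒ west west zero zero zero E ⇒ west west zero zero zero zero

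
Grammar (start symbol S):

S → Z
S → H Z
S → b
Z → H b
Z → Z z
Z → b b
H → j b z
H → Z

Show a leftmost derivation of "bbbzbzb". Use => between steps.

S=>Z=>Hb=>Zb=>Zzb=>Hbzb=>Zbzb=>Zzbzb=>Hbzbzb=>Zbzbzb=>bbbzbzb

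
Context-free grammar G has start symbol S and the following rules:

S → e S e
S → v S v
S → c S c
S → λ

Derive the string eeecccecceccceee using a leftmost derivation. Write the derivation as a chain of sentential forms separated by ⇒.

S⇒eSe⇒eeSee⇒eeeSeee⇒eeecSceee⇒eeeccScceee⇒eeecccSccceee⇒eeeccceSeccceee⇒eeecccecSceccceee⇒eeecccecceccceee

S ⇒ eSe   [S → e S e]
eSe ⇒ eeSee   [S → e S e]
eeSee ⇒ eeeSeee   [S → e S e]
eeeSeee ⇒ eeecSceee   [S → c S c]
eeecSceee ⇒ eeeccScceee   [S → c S c]
eeeccScceee ⇒ eeecccSccceee   [S → c S c]
eeecccSccceee ⇒ eeeccceSeccceee   [S → e S e]
eeeccceSeccceee ⇒ eeecccecSceccceee   [S → c S c]
eeecccecSceccceee ⇒ eeecccecceccceee   [S → λ]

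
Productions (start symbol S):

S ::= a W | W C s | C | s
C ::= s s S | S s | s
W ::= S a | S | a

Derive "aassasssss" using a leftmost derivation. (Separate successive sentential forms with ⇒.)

S⇒WCs⇒aCs⇒aSss⇒aCss⇒aSsss⇒aWCssss⇒aaCssss⇒aassSssss⇒aassaWssss⇒aassaSssss⇒aassaCssss⇒aassasssss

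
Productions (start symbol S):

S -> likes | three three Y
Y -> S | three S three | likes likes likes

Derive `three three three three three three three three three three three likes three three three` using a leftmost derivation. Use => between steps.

S => three three Y => three three three S three => three three three three three Y three => three three three three three three S three three => three three three three three three three three Y three three => three three three three three three three three three S three three three => three three three three three three three three three three three Y three three three => three three three three three three three three three three three S three three three => three three three three three three three three three three three likes three three three

S => three three Y   [S -> three three Y]
three three Y => three three three S three   [Y -> three S three]
three three three S three => three three three three three Y three   [S -> three three Y]
three three three three three Y three => three three three three three three S three three   [Y -> three S three]
three three three three three three S three three => three three three three three three three three Y three three   [S -> three three Y]
three three three three three three three three Y three three => three three three three three three three three three S three three three   [Y -> three S three]
three three three three three three three three three S three three three => three three three three three three three three three three three Y three three three   [S -> three three Y]
three three three three three three three three three three three Y three three three => three three three three three three three three three three three S three three three   [Y -> S]
three three three three three three three three three three three S three three three => three three three three three three three three three three three likes three three three   [S -> likes]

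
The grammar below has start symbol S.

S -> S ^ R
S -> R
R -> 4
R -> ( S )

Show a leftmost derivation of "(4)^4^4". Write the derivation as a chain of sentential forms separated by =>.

S => S^R   [S -> S ^ R]
S^R => S^R^R   [S -> S ^ R]
S^R^R => R^R^R   [S -> R]
R^R^R => (S)^R^R   [R -> ( S )]
(S)^R^R => (R)^R^R   [S -> R]
(R)^R^R => (4)^R^R   [R -> 4]
(4)^R^R => (4)^4^R   [R -> 4]
(4)^4^R => (4)^4^4   [R -> 4]

S => S^R => S^R^R => R^R^R => (S)^R^R => (R)^R^R => (4)^R^R => (4)^4^R => (4)^4^4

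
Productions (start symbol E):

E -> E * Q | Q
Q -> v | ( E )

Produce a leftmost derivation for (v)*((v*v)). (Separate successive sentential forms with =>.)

E => E*Q => Q*Q => (E)*Q => (Q)*Q => (v)*Q => (v)*(E) => (v)*(Q) => (v)*((E)) => (v)*((E*Q)) => (v)*((Q*Q)) => (v)*((v*Q)) => (v)*((v*v))

E => E*Q   [E -> E * Q]
E*Q => Q*Q   [E -> Q]
Q*Q => (E)*Q   [Q -> ( E )]
(E)*Q => (Q)*Q   [E -> Q]
(Q)*Q => (v)*Q   [Q -> v]
(v)*Q => (v)*(E)   [Q -> ( E )]
(v)*(E) => (v)*(Q)   [E -> Q]
(v)*(Q) => (v)*((E))   [Q -> ( E )]
(v)*((E)) => (v)*((E*Q))   [E -> E * Q]
(v)*((E*Q)) => (v)*((Q*Q))   [E -> Q]
(v)*((Q*Q)) => (v)*((v*Q))   [Q -> v]
(v)*((v*Q)) => (v)*((v*v))   [Q -> v]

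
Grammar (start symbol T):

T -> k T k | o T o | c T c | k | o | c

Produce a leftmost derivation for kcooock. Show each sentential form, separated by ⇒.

T⇒kTk⇒kcTck⇒kcoTock⇒kcooock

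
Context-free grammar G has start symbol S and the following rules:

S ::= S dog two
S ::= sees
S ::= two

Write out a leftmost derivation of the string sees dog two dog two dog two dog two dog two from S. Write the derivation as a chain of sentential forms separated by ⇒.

S ⇒ S dog two   [S ::= S dog two]
S dog two ⇒ S dog two dog two   [S ::= S dog two]
S dog two dog two ⇒ S dog two dog two dog two   [S ::= S dog two]
S dog two dog two dog two ⇒ S dog two dog two dog two dog two   [S ::= S dog two]
S dog two dog two dog two dog two ⇒ S dog two dog two dog two dog two dog two   [S ::= S dog two]
S dog two dog two dog two dog two dog two ⇒ sees dog two dog two dog two dog two dog two   [S ::= sees]

S ⇒ S dog two ⇒ S dog two dog two ⇒ S dog two dog two dog two ⇒ S dog two dog two dog two dog two ⇒ S dog two dog two dog two dog two dog two ⇒ sees dog two dog two dog two dog two dog two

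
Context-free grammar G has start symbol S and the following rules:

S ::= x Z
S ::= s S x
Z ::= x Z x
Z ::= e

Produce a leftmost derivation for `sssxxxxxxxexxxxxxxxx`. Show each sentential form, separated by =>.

S => sSx => ssSxx => sssSxxx => sssxZxxx => sssxxZxxxx => sssxxxZxxxxx => sssxxxxZxxxxxx => sssxxxxxZxxxxxxx => sssxxxxxxZxxxxxxxx => sssxxxxxxxZxxxxxxxxx => sssxxxxxxxexxxxxxxxx

S => sSx   [S ::= s S x]
sSx => ssSxx   [S ::= s S x]
ssSxx => sssSxxx   [S ::= s S x]
sssSxxx => sssxZxxx   [S ::= x Z]
sssxZxxx => sssxxZxxxx   [Z ::= x Z x]
sssxxZxxxx => sssxxxZxxxxx   [Z ::= x Z x]
sssxxxZxxxxx => sssxxxxZxxxxxx   [Z ::= x Z x]
sssxxxxZxxxxxx => sssxxxxxZxxxxxxx   [Z ::= x Z x]
sssxxxxxZxxxxxxx => sssxxxxxxZxxxxxxxx   [Z ::= x Z x]
sssxxxxxxZxxxxxxxx => sssxxxxxxxZxxxxxxxxx   [Z ::= x Z x]
sssxxxxxxxZxxxxxxxxx => sssxxxxxxxexxxxxxxxx   [Z ::= e]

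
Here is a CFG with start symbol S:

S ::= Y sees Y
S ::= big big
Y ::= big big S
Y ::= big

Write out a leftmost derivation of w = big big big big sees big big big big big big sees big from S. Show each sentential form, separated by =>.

S => Y sees Y => big big S sees Y => big big big big sees Y => big big big big sees big big S => big big big big sees big big Y sees Y => big big big big sees big big big big S sees Y => big big big big sees big big big big big big sees Y => big big big big sees big big big big big big sees big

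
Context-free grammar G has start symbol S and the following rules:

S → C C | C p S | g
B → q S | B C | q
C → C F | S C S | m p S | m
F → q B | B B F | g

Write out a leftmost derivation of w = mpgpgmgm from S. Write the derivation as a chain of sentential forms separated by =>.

S => CpS   [S → C p S]
CpS => mpSpS   [C → m p S]
mpSpS => mpgpS   [S → g]
mpgpS => mpgpCC   [S → C C]
mpgpCC => mpgpSCSC   [C → S C S]
mpgpSCSC => mpgpgCSC   [S → g]
mpgpgCSC => mpgpgmSC   [C → m]
mpgpgmSC => mpgpgmgC   [S → g]
mpgpgmgC => mpgpgmgm   [C → m]

S => CpS => mpSpS => mpgpS => mpgpCC => mpgpSCSC => mpgpgCSC => mpgpgmSC => mpgpgmgC => mpgpgmgm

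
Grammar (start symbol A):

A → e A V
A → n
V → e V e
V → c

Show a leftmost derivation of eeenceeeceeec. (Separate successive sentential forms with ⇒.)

A ⇒ eAV   [A → e A V]
eAV ⇒ eeAVV   [A → e A V]
eeAVV ⇒ eeeAVVV   [A → e A V]
eeeAVVV ⇒ eeenVVV   [A → n]
eeenVVV ⇒ eeencVV   [V → c]
eeencVV ⇒ eeenceVeV   [V → e V e]
eeenceVeV ⇒ eeenceeVeeV   [V → e V e]
eeenceeVeeV ⇒ eeenceeeVeeeV   [V → e V e]
eeenceeeVeeeV ⇒ eeenceeeceeeV   [V → c]
eeenceeeceeeV ⇒ eeenceeeceeec   [V → c]

A ⇒ eAV ⇒ eeAVV ⇒ eeeAVVV ⇒ eeenVVV ⇒ eeencVV ⇒ eeenceVeV ⇒ eeenceeVeeV ⇒ eeenceeeVeeeV ⇒ eeenceeeceeeV ⇒ eeenceeeceeec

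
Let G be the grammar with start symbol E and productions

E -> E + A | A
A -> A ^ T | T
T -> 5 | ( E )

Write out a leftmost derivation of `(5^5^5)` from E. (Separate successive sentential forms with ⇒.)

E ⇒ A ⇒ T ⇒ (E) ⇒ (A) ⇒ (A^T) ⇒ (A^T^T) ⇒ (T^T^T) ⇒ (5^T^T) ⇒ (5^5^T) ⇒ (5^5^5)

E ⇒ A   [E -> A]
A ⇒ T   [A -> T]
T ⇒ (E)   [T -> ( E )]
(E) ⇒ (A)   [E -> A]
(A) ⇒ (A^T)   [A -> A ^ T]
(A^T) ⇒ (A^T^T)   [A -> A ^ T]
(A^T^T) ⇒ (T^T^T)   [A -> T]
(T^T^T) ⇒ (5^T^T)   [T -> 5]
(5^T^T) ⇒ (5^5^T)   [T -> 5]
(5^5^T) ⇒ (5^5^5)   [T -> 5]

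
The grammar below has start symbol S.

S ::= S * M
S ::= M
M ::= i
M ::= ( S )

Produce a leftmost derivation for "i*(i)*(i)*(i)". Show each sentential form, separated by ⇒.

S ⇒ S*M ⇒ S*M*M ⇒ S*M*M*M ⇒ M*M*M*M ⇒ i*M*M*M ⇒ i*(S)*M*M ⇒ i*(M)*M*M ⇒ i*(i)*M*M ⇒ i*(i)*(S)*M ⇒ i*(i)*(M)*M ⇒ i*(i)*(i)*M ⇒ i*(i)*(i)*(S) ⇒ i*(i)*(i)*(M) ⇒ i*(i)*(i)*(i)

S ⇒ S*M   [S ::= S * M]
S*M ⇒ S*M*M   [S ::= S * M]
S*M*M ⇒ S*M*M*M   [S ::= S * M]
S*M*M*M ⇒ M*M*M*M   [S ::= M]
M*M*M*M ⇒ i*M*M*M   [M ::= i]
i*M*M*M ⇒ i*(S)*M*M   [M ::= ( S )]
i*(S)*M*M ⇒ i*(M)*M*M   [S ::= M]
i*(M)*M*M ⇒ i*(i)*M*M   [M ::= i]
i*(i)*M*M ⇒ i*(i)*(S)*M   [M ::= ( S )]
i*(i)*(S)*M ⇒ i*(i)*(M)*M   [S ::= M]
i*(i)*(M)*M ⇒ i*(i)*(i)*M   [M ::= i]
i*(i)*(i)*M ⇒ i*(i)*(i)*(S)   [M ::= ( S )]
i*(i)*(i)*(S) ⇒ i*(i)*(i)*(M)   [S ::= M]
i*(i)*(i)*(M) ⇒ i*(i)*(i)*(i)   [M ::= i]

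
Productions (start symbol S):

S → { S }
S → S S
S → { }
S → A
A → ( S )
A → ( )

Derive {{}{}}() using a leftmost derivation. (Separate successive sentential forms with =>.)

S => SS => {S}S => {SS}S => {{}S}S => {{}{}}S => {{}{}}A => {{}{}}()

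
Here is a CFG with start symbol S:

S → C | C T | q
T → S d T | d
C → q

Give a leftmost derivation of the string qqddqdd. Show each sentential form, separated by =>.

S => CT => qT => qSdT => qCTdT => qqTdT => qqddT => qqddSdT => qqddqdT => qqddqdd

S => CT   [S → C T]
CT => qT   [C → q]
qT => qSdT   [T → S d T]
qSdT => qCTdT   [S → C T]
qCTdT => qqTdT   [C → q]
qqTdT => qqddT   [T → d]
qqddT => qqddSdT   [T → S d T]
qqddSdT => qqddqdT   [S → q]
qqddqdT => qqddqdd   [T → d]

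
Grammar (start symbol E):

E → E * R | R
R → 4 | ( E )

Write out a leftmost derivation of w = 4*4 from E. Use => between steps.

E => E*R   [E → E * R]
E*R => R*R   [E → R]
R*R => 4*R   [R → 4]
4*R => 4*4   [R → 4]

E=>E*R=>R*R=>4*R=>4*4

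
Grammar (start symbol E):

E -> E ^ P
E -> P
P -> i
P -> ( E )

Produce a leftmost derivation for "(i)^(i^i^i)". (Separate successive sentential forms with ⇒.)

E ⇒ E^P   [E -> E ^ P]
E^P ⇒ P^P   [E -> P]
P^P ⇒ (E)^P   [P -> ( E )]
(E)^P ⇒ (P)^P   [E -> P]
(P)^P ⇒ (i)^P   [P -> i]
(i)^P ⇒ (i)^(E)   [P -> ( E )]
(i)^(E) ⇒ (i)^(E^P)   [E -> E ^ P]
(i)^(E^P) ⇒ (i)^(E^P^P)   [E -> E ^ P]
(i)^(E^P^P) ⇒ (i)^(P^P^P)   [E -> P]
(i)^(P^P^P) ⇒ (i)^(i^P^P)   [P -> i]
(i)^(i^P^P) ⇒ (i)^(i^i^P)   [P -> i]
(i)^(i^i^P) ⇒ (i)^(i^i^i)   [P -> i]

E ⇒ E^P ⇒ P^P ⇒ (E)^P ⇒ (P)^P ⇒ (i)^P ⇒ (i)^(E) ⇒ (i)^(E^P) ⇒ (i)^(E^P^P) ⇒ (i)^(P^P^P) ⇒ (i)^(i^P^P) ⇒ (i)^(i^i^P) ⇒ (i)^(i^i^i)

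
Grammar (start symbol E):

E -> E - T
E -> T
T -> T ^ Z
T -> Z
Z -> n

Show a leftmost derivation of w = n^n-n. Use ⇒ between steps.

E ⇒ E-T ⇒ T-T ⇒ T^Z-T ⇒ Z^Z-T ⇒ n^Z-T ⇒ n^n-T ⇒ n^n-Z ⇒ n^n-n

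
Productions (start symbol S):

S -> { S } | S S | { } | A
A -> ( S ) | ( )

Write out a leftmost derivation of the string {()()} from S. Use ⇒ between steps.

S ⇒ {S}   [S -> { S }]
{S} ⇒ {SS}   [S -> S S]
{SS} ⇒ {AS}   [S -> A]
{AS} ⇒ {()S}   [A -> ( )]
{()S} ⇒ {()A}   [S -> A]
{()A} ⇒ {()()}   [A -> ( )]

S ⇒ {S} ⇒ {SS} ⇒ {AS} ⇒ {()S} ⇒ {()A} ⇒ {()()}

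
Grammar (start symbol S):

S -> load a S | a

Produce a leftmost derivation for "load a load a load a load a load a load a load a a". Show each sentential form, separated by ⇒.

S ⇒ load a S ⇒ load a load a S ⇒ load a load a load a S ⇒ load a load a load a load a S ⇒ load a load a load a load a load a S ⇒ load a load a load a load a load a load a S ⇒ load a load a load a load a load a load a load a S ⇒ load a load a load a load a load a load a load a a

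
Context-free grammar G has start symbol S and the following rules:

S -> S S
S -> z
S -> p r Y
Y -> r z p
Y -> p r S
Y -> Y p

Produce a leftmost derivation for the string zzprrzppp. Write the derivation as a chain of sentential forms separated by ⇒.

S⇒SS⇒zS⇒zSS⇒zzS⇒zzprY⇒zzprYp⇒zzprYpp⇒zzprrzppp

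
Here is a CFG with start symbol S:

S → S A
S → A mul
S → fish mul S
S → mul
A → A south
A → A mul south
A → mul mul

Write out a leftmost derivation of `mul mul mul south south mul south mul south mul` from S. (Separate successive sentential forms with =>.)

S => A mul => A mul south mul => A mul south mul south mul => A south mul south mul south mul => A mul south south mul south mul south mul => mul mul mul south south mul south mul south mul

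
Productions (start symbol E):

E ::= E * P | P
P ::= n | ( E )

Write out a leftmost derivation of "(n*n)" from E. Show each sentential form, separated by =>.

E => P => (E) => (E*P) => (P*P) => (n*P) => (n*n)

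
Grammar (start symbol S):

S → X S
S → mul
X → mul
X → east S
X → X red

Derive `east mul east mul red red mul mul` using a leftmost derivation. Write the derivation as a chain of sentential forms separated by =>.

S => X S   [S → X S]
X S => east S S   [X → east S]
east S S => east X S S   [S → X S]
east X S S => east mul S S   [X → mul]
east mul S S => east mul X S S   [S → X S]
east mul X S S => east mul X red S S   [X → X red]
east mul X red S S => east mul X red red S S   [X → X red]
east mul X red red S S => east mul east S red red S S   [X → east S]
east mul east S red red S S => east mul east mul red red S S   [S → mul]
east mul east mul red red S S => east mul east mul red red mul S   [S → mul]
east mul east mul red red mul S => east mul east mul red red mul mul   [S → mul]

S => X S => east S S => east X S S => east mul S S => east mul X S S => east mul X red S S => east mul X red red S S => east mul east S red red S S => east mul east mul red red S S => east mul east mul red red mul S => east mul east mul red red mul mul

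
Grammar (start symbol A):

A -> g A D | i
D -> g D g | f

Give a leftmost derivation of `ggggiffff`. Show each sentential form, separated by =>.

A => gAD => ggADD => gggADDD => ggggADDDD => ggggiDDDD => ggggifDDD => ggggiffDD => ggggifffD => ggggiffff

A => gAD   [A -> g A D]
gAD => ggADD   [A -> g A D]
ggADD => gggADDD   [A -> g A D]
gggADDD => ggggADDDD   [A -> g A D]
ggggADDDD => ggggiDDDD   [A -> i]
ggggiDDDD => ggggifDDD   [D -> f]
ggggifDDD => ggggiffDD   [D -> f]
ggggiffDD => ggggifffD   [D -> f]
ggggifffD => ggggiffff   [D -> f]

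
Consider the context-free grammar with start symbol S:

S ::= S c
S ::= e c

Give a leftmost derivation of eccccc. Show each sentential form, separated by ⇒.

S ⇒ Sc ⇒ Scc ⇒ Sccc ⇒ Scccc ⇒ eccccc

S ⇒ Sc   [S ::= S c]
Sc ⇒ Scc   [S ::= S c]
Scc ⇒ Sccc   [S ::= S c]
Sccc ⇒ Scccc   [S ::= S c]
Scccc ⇒ eccccc   [S ::= e c]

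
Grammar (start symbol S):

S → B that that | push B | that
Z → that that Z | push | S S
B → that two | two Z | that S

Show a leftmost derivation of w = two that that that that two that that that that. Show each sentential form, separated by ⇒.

S ⇒ B that that ⇒ two Z that that ⇒ two that that Z that that ⇒ two that that S S that that ⇒ two that that that S that that ⇒ two that that that B that that that that ⇒ two that that that that two that that that that

S ⇒ B that that   [S → B that that]
B that that ⇒ two Z that that   [B → two Z]
two Z that that ⇒ two that that Z that that   [Z → that that Z]
two that that Z that that ⇒ two that that S S that that   [Z → S S]
two that that S S that that ⇒ two that that that S that that   [S → that]
two that that that S that that ⇒ two that that that B that that that that   [S → B that that]
two that that that B that that that that ⇒ two that that that that two that that that that   [B → that two]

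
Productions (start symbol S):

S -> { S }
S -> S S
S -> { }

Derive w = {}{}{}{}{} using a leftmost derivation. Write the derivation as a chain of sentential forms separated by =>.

S=>SS=>SSS=>SSSS=>SSSSS=>{}SSSS=>{}{}SSS=>{}{}{}SS=>{}{}{}{}S=>{}{}{}{}{}

S => SS   [S -> S S]
SS => SSS   [S -> S S]
SSS => SSSS   [S -> S S]
SSSS => SSSSS   [S -> S S]
SSSSS => {}SSSS   [S -> { }]
{}SSSS => {}{}SSS   [S -> { }]
{}{}SSS => {}{}{}SS   [S -> { }]
{}{}{}SS => {}{}{}{}S   [S -> { }]
{}{}{}{}S => {}{}{}{}{}   [S -> { }]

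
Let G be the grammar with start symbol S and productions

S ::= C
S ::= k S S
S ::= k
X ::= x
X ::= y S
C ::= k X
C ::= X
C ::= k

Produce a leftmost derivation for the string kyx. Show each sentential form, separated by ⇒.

S ⇒ C ⇒ kX ⇒ kyS ⇒ kyC ⇒ kyX ⇒ kyx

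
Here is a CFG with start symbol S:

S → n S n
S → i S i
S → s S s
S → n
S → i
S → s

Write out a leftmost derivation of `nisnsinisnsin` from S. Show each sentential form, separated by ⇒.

S ⇒ nSn   [S → n S n]
nSn ⇒ niSin   [S → i S i]
niSin ⇒ nisSsin   [S → s S s]
nisSsin ⇒ nisnSnsin   [S → n S n]
nisnSnsin ⇒ nisnsSsnsin   [S → s S s]
nisnsSsnsin ⇒ nisnsiSisnsin   [S → i S i]
nisnsiSisnsin ⇒ nisnsinisnsin   [S → n]

S ⇒ nSn ⇒ niSin ⇒ nisSsin ⇒ nisnSnsin ⇒ nisnsSsnsin ⇒ nisnsiSisnsin ⇒ nisnsinisnsin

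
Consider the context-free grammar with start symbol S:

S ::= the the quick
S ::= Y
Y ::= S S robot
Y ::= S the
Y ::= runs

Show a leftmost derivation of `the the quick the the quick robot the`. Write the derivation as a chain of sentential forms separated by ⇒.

S ⇒ Y ⇒ S the ⇒ Y the ⇒ S S robot the ⇒ the the quick S robot the ⇒ the the quick the the quick robot the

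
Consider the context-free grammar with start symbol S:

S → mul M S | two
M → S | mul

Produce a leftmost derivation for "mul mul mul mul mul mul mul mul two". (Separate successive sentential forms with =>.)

S => mul M S => mul mul S => mul mul mul M S => mul mul mul mul S => mul mul mul mul mul M S => mul mul mul mul mul mul S => mul mul mul mul mul mul mul M S => mul mul mul mul mul mul mul mul S => mul mul mul mul mul mul mul mul two

S => mul M S   [S → mul M S]
mul M S => mul mul S   [M → mul]
mul mul S => mul mul mul M S   [S → mul M S]
mul mul mul M S => mul mul mul mul S   [M → mul]
mul mul mul mul S => mul mul mul mul mul M S   [S → mul M S]
mul mul mul mul mul M S => mul mul mul mul mul mul S   [M → mul]
mul mul mul mul mul mul S => mul mul mul mul mul mul mul M S   [S → mul M S]
mul mul mul mul mul mul mul M S => mul mul mul mul mul mul mul mul S   [M → mul]
mul mul mul mul mul mul mul mul S => mul mul mul mul mul mul mul mul two   [S → two]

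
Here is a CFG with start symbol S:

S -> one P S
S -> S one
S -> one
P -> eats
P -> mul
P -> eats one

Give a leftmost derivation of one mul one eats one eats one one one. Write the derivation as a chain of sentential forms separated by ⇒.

S ⇒ one P S   [S -> one P S]
one P S ⇒ one mul S   [P -> mul]
one mul S ⇒ one mul one P S   [S -> one P S]
one mul one P S ⇒ one mul one eats S   [P -> eats]
one mul one eats S ⇒ one mul one eats one P S   [S -> one P S]
one mul one eats one P S ⇒ one mul one eats one eats one S   [P -> eats one]
one mul one eats one eats one S ⇒ one mul one eats one eats one S one   [S -> S one]
one mul one eats one eats one S one ⇒ one mul one eats one eats one one one   [S -> one]

S ⇒ one P S ⇒ one mul S ⇒ one mul one P S ⇒ one mul one eats S ⇒ one mul one eats one P S ⇒ one mul one eats one eats one S ⇒ one mul one eats one eats one S one ⇒ one mul one eats one eats one one one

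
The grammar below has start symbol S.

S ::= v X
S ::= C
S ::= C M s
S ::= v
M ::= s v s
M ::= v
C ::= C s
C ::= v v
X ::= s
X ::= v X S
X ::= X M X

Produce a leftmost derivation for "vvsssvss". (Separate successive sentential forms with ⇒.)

S ⇒ CMs ⇒ CsMs ⇒ CssMs ⇒ vvssMs ⇒ vvsssvss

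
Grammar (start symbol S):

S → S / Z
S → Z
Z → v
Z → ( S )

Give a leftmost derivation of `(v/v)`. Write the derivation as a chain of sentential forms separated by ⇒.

S ⇒ Z ⇒ (S) ⇒ (S/Z) ⇒ (Z/Z) ⇒ (v/Z) ⇒ (v/v)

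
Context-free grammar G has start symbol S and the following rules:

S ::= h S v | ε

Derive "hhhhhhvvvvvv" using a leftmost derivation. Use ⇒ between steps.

S ⇒ hSv   [S ::= h S v]
hSv ⇒ hhSvv   [S ::= h S v]
hhSvv ⇒ hhhSvvv   [S ::= h S v]
hhhSvvv ⇒ hhhhSvvvv   [S ::= h S v]
hhhhSvvvv ⇒ hhhhhSvvvvv   [S ::= h S v]
hhhhhSvvvvv ⇒ hhhhhhSvvvvvv   [S ::= h S v]
hhhhhhSvvvvvv ⇒ hhhhhhvvvvvv   [S ::= ε]

S ⇒ hSv ⇒ hhSvv ⇒ hhhSvvv ⇒ hhhhSvvvv ⇒ hhhhhSvvvvv ⇒ hhhhhhSvvvvvv ⇒ hhhhhhvvvvvv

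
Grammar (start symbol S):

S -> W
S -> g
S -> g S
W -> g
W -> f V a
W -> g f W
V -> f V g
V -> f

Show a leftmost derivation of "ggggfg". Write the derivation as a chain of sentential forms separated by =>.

S=>gS=>ggS=>gggS=>gggW=>ggggfW=>ggggfg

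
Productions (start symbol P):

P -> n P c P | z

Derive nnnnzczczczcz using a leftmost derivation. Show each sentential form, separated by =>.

P => nPcP => nnPcPcP => nnnPcPcPcP => nnnnPcPcPcPcP => nnnnzcPcPcPcP => nnnnzczcPcPcP => nnnnzczczcPcP => nnnnzczczczcP => nnnnzczczczcz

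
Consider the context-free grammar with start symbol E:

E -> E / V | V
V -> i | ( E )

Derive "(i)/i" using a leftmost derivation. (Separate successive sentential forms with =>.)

E=>E/V=>V/V=>(E)/V=>(V)/V=>(i)/V=>(i)/i

E => E/V   [E -> E / V]
E/V => V/V   [E -> V]
V/V => (E)/V   [V -> ( E )]
(E)/V => (V)/V   [E -> V]
(V)/V => (i)/V   [V -> i]
(i)/V => (i)/i   [V -> i]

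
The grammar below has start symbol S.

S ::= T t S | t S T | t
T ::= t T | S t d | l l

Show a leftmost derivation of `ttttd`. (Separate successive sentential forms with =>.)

S => tST => ttT => ttStd => ttttd

S => tST   [S ::= t S T]
tST => ttT   [S ::= t]
ttT => ttStd   [T ::= S t d]
ttStd => ttttd   [S ::= t]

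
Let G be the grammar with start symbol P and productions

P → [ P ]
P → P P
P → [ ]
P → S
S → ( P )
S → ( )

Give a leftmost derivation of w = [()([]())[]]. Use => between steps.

P => [P]   [P → [ P ]]
[P] => [PP]   [P → P P]
[PP] => [SP]   [P → S]
[SP] => [()P]   [S → ( )]
[()P] => [()PP]   [P → P P]
[()PP] => [()SP]   [P → S]
[()SP] => [()(P)P]   [S → ( P )]
[()(P)P] => [()(PP)P]   [P → P P]
[()(PP)P] => [()([]P)P]   [P → [ ]]
[()([]P)P] => [()([]S)P]   [P → S]
[()([]S)P] => [()([]())P]   [S → ( )]
[()([]())P] => [()([]())[]]   [P → [ ]]

P => [P] => [PP] => [SP] => [()P] => [()PP] => [()SP] => [()(P)P] => [()(PP)P] => [()([]P)P] => [()([]S)P] => [()([]())P] => [()([]())[]]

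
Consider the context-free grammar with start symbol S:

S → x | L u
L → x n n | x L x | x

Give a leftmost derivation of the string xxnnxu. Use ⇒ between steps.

S⇒Lu⇒xLxu⇒xxnnxu

S ⇒ Lu   [S → L u]
Lu ⇒ xLxu   [L → x L x]
xLxu ⇒ xxnnxu   [L → x n n]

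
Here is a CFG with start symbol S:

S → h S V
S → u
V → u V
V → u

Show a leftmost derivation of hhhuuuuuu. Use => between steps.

S => hSV => hhSVV => hhhSVVV => hhhuVVV => hhhuuVVV => hhhuuuVVV => hhhuuuuVV => hhhuuuuuV => hhhuuuuuu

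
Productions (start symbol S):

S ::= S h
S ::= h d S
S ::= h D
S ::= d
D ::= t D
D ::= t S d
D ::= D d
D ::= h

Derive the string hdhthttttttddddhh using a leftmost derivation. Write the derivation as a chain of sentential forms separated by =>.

S => Sh   [S ::= S h]
Sh => hdSh   [S ::= h d S]
hdSh => hdShh   [S ::= S h]
hdShh => hdhDhh   [S ::= h D]
hdhDhh => hdhtSdhh   [D ::= t S d]
hdhtSdhh => hdhthDdhh   [S ::= h D]
hdhthDdhh => hdhthtDdhh   [D ::= t D]
hdhthtDdhh => hdhthttDdhh   [D ::= t D]
hdhthttDdhh => hdhthtttDdhh   [D ::= t D]
hdhthtttDdhh => hdhthtttDddhh   [D ::= D d]
hdhthtttDddhh => hdhthttttDddhh   [D ::= t D]
hdhthttttDddhh => hdhthtttttDddhh   [D ::= t D]
hdhthtttttDddhh => hdhthttttttSdddhh   [D ::= t S d]
hdhthttttttSdddhh => hdhthttttttddddhh   [S ::= d]

S => Sh => hdSh => hdShh => hdhDhh => hdhtSdhh => hdhthDdhh => hdhthtDdhh => hdhthttDdhh => hdhthtttDdhh => hdhthtttDddhh => hdhthttttDddhh => hdhthtttttDddhh => hdhthttttttSdddhh => hdhthttttttddddhh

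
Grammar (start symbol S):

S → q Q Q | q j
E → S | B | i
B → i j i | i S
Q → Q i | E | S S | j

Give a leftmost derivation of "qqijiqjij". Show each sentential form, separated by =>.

S=>qQQ=>qQiQ=>qSSiQ=>qqQQSiQ=>qqEQSiQ=>qqiQSiQ=>qqiQiSiQ=>qqijiSiQ=>qqijiqjiQ=>qqijiqjij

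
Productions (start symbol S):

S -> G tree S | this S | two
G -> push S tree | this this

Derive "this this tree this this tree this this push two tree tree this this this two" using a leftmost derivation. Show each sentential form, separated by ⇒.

S ⇒ G tree S   [S -> G tree S]
G tree S ⇒ this this tree S   [G -> this this]
this this tree S ⇒ this this tree G tree S   [S -> G tree S]
this this tree G tree S ⇒ this this tree this this tree S   [G -> this this]
this this tree this this tree S ⇒ this this tree this this tree this S   [S -> this S]
this this tree this this tree this S ⇒ this this tree this this tree this this S   [S -> this S]
this this tree this this tree this this S ⇒ this this tree this this tree this this G tree S   [S -> G tree S]
this this tree this this tree this this G tree S ⇒ this this tree this this tree this this push S tree tree S   [G -> push S tree]
this this tree this this tree this this push S tree tree S ⇒ this this tree this this tree this this push two tree tree S   [S -> two]
this this tree this this tree this this push two tree tree S ⇒ this this tree this this tree this this push two tree tree this S   [S -> this S]
this this tree this this tree this this push two tree tree this S ⇒ this this tree this this tree this this push two tree tree this this S   [S -> this S]
this this tree this this tree this this push two tree tree this this S ⇒ this this tree this this tree this this push two tree tree this this this S   [S -> this S]
this this tree this this tree this this push two tree tree this this this S ⇒ this this tree this this tree this this push two tree tree this this this two   [S -> two]

S ⇒ G tree S ⇒ this this tree S ⇒ this this tree G tree S ⇒ this this tree this this tree S ⇒ this this tree this this tree this S ⇒ this this tree this this tree this this S ⇒ this this tree this this tree this this G tree S ⇒ this this tree this this tree this this push S tree tree S ⇒ this this tree this this tree this this push two tree tree S ⇒ this this tree this this tree this this push two tree tree this S ⇒ this this tree this this tree this this push two tree tree this this S ⇒ this this tree this this tree this this push two tree tree this this this S ⇒ this this tree this this tree this this push two tree tree this this this two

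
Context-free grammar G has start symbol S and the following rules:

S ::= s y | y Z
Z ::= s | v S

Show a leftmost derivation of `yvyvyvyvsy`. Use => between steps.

S => yZ   [S ::= y Z]
yZ => yvS   [Z ::= v S]
yvS => yvyZ   [S ::= y Z]
yvyZ => yvyvS   [Z ::= v S]
yvyvS => yvyvyZ   [S ::= y Z]
yvyvyZ => yvyvyvS   [Z ::= v S]
yvyvyvS => yvyvyvyZ   [S ::= y Z]
yvyvyvyZ => yvyvyvyvS   [Z ::= v S]
yvyvyvyvS => yvyvyvyvsy   [S ::= s y]

S => yZ => yvS => yvyZ => yvyvS => yvyvyZ => yvyvyvS => yvyvyvyZ => yvyvyvyvS => yvyvyvyvsy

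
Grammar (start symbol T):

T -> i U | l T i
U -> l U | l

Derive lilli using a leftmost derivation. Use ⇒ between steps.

T ⇒ lTi   [T -> l T i]
lTi ⇒ liUi   [T -> i U]
liUi ⇒ lilUi   [U -> l U]
lilUi ⇒ lilli   [U -> l]

T⇒lTi⇒liUi⇒lilUi⇒lilli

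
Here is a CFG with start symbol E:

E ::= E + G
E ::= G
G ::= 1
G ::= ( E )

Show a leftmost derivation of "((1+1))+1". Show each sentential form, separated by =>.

E=>E+G=>G+G=>(E)+G=>(G)+G=>((E))+G=>((E+G))+G=>((G+G))+G=>((1+G))+G=>((1+1))+G=>((1+1))+1

E => E+G   [E ::= E + G]
E+G => G+G   [E ::= G]
G+G => (E)+G   [G ::= ( E )]
(E)+G => (G)+G   [E ::= G]
(G)+G => ((E))+G   [G ::= ( E )]
((E))+G => ((E+G))+G   [E ::= E + G]
((E+G))+G => ((G+G))+G   [E ::= G]
((G+G))+G => ((1+G))+G   [G ::= 1]
((1+G))+G => ((1+1))+G   [G ::= 1]
((1+1))+G => ((1+1))+1   [G ::= 1]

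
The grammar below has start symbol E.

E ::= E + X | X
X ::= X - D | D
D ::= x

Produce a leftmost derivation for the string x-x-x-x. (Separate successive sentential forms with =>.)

E => X   [E ::= X]
X => X-D   [X ::= X - D]
X-D => X-D-D   [X ::= X - D]
X-D-D => X-D-D-D   [X ::= X - D]
X-D-D-D => D-D-D-D   [X ::= D]
D-D-D-D => x-D-D-D   [D ::= x]
x-D-D-D => x-x-D-D   [D ::= x]
x-x-D-D => x-x-x-D   [D ::= x]
x-x-x-D => x-x-x-x   [D ::= x]

E => X => X-D => X-D-D => X-D-D-D => D-D-D-D => x-D-D-D => x-x-D-D => x-x-x-D => x-x-x-x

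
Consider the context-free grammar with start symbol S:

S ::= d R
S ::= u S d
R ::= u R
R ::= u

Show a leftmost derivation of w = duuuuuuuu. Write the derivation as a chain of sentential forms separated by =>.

S => dR => duR => duuR => duuuR => duuuuR => duuuuuR => duuuuuuR => duuuuuuuR => duuuuuuuu

S => dR   [S ::= d R]
dR => duR   [R ::= u R]
duR => duuR   [R ::= u R]
duuR => duuuR   [R ::= u R]
duuuR => duuuuR   [R ::= u R]
duuuuR => duuuuuR   [R ::= u R]
duuuuuR => duuuuuuR   [R ::= u R]
duuuuuuR => duuuuuuuR   [R ::= u R]
duuuuuuuR => duuuuuuuu   [R ::= u]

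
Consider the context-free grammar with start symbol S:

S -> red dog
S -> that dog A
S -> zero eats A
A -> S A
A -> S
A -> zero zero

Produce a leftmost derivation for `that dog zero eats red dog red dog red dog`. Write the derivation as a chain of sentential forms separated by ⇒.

S ⇒ that dog A   [S -> that dog A]
that dog A ⇒ that dog S   [A -> S]
that dog S ⇒ that dog zero eats A   [S -> zero eats A]
that dog zero eats A ⇒ that dog zero eats S A   [A -> S A]
that dog zero eats S A ⇒ that dog zero eats red dog A   [S -> red dog]
that dog zero eats red dog A ⇒ that dog zero eats red dog S A   [A -> S A]
that dog zero eats red dog S A ⇒ that dog zero eats red dog red dog A   [S -> red dog]
that dog zero eats red dog red dog A ⇒ that dog zero eats red dog red dog S   [A -> S]
that dog zero eats red dog red dog S ⇒ that dog zero eats red dog red dog red dog   [S -> red dog]

S ⇒ that dog A ⇒ that dog S ⇒ that dog zero eats A ⇒ that dog zero eats S A ⇒ that dog zero eats red dog A ⇒ that dog zero eats red dog S A ⇒ that dog zero eats red dog red dog A ⇒ that dog zero eats red dog red dog S ⇒ that dog zero eats red dog red dog red dog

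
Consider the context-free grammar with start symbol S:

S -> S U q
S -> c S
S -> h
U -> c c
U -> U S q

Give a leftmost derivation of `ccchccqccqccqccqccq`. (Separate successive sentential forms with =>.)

S => SUq => SUqUq => cSUqUq => cSUqUqUq => ccSUqUqUq => ccSUqUqUqUq => cccSUqUqUqUq => cccSUqUqUqUqUq => ccchUqUqUqUqUq => ccchccqUqUqUqUq => ccchccqccqUqUqUq => ccchccqccqccqUqUq => ccchccqccqccqccqUq => ccchccqccqccqccqccq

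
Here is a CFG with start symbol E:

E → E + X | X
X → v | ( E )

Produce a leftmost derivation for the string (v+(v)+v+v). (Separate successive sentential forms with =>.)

E => X   [E → X]
X => (E)   [X → ( E )]
(E) => (E+X)   [E → E + X]
(E+X) => (E+X+X)   [E → E + X]
(E+X+X) => (E+X+X+X)   [E → E + X]
(E+X+X+X) => (X+X+X+X)   [E → X]
(X+X+X+X) => (v+X+X+X)   [X → v]
(v+X+X+X) => (v+(E)+X+X)   [X → ( E )]
(v+(E)+X+X) => (v+(X)+X+X)   [E → X]
(v+(X)+X+X) => (v+(v)+X+X)   [X → v]
(v+(v)+X+X) => (v+(v)+v+X)   [X → v]
(v+(v)+v+X) => (v+(v)+v+v)   [X → v]

E => X => (E) => (E+X) => (E+X+X) => (E+X+X+X) => (X+X+X+X) => (v+X+X+X) => (v+(E)+X+X) => (v+(X)+X+X) => (v+(v)+X+X) => (v+(v)+v+X) => (v+(v)+v+v)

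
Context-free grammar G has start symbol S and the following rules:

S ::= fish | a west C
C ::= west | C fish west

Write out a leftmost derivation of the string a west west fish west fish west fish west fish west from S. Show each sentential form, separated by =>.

S => a west C => a west C fish west => a west C fish west fish west => a west C fish west fish west fish west => a west C fish west fish west fish west fish west => a west west fish west fish west fish west fish west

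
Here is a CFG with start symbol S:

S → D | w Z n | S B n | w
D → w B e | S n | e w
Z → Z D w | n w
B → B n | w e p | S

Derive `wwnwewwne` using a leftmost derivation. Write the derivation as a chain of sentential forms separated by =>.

S => D => wBe => wSe => wwZne => wwZDwne => wwnwDwne => wwnwewwne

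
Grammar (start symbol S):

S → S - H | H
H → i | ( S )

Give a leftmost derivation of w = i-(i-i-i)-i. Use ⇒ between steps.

S ⇒ S-H   [S → S - H]
S-H ⇒ S-H-H   [S → S - H]
S-H-H ⇒ H-H-H   [S → H]
H-H-H ⇒ i-H-H   [H → i]
i-H-H ⇒ i-(S)-H   [H → ( S )]
i-(S)-H ⇒ i-(S-H)-H   [S → S - H]
i-(S-H)-H ⇒ i-(S-H-H)-H   [S → S - H]
i-(S-H-H)-H ⇒ i-(H-H-H)-H   [S → H]
i-(H-H-H)-H ⇒ i-(i-H-H)-H   [H → i]
i-(i-H-H)-H ⇒ i-(i-i-H)-H   [H → i]
i-(i-i-H)-H ⇒ i-(i-i-i)-H   [H → i]
i-(i-i-i)-H ⇒ i-(i-i-i)-i   [H → i]

S⇒S-H⇒S-H-H⇒H-H-H⇒i-H-H⇒i-(S)-H⇒i-(S-H)-H⇒i-(S-H-H)-H⇒i-(H-H-H)-H⇒i-(i-H-H)-H⇒i-(i-i-H)-H⇒i-(i-i-i)-H⇒i-(i-i-i)-i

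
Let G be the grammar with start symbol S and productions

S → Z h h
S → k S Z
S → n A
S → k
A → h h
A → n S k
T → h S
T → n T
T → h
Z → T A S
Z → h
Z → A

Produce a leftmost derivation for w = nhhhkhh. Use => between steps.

S => Zhh => TAShh => nTAShh => nhAShh => nhhhShh => nhhhkhh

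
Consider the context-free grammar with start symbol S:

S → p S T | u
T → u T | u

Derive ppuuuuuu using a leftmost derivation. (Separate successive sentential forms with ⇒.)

S⇒pST⇒ppSTT⇒ppuTT⇒ppuuTT⇒ppuuuTT⇒ppuuuuTT⇒ppuuuuuT⇒ppuuuuuu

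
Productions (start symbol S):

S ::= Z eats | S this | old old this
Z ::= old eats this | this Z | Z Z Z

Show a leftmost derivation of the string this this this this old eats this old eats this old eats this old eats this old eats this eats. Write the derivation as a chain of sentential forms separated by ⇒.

S ⇒ Z eats   [S ::= Z eats]
Z eats ⇒ Z Z Z eats   [Z ::= Z Z Z]
Z Z Z eats ⇒ Z Z Z Z Z eats   [Z ::= Z Z Z]
Z Z Z Z Z eats ⇒ this Z Z Z Z Z eats   [Z ::= this Z]
this Z Z Z Z Z eats ⇒ this this Z Z Z Z Z eats   [Z ::= this Z]
this this Z Z Z Z Z eats ⇒ this this this Z Z Z Z Z eats   [Z ::= this Z]
this this this Z Z Z Z Z eats ⇒ this this this this Z Z Z Z Z eats   [Z ::= this Z]
this this this this Z Z Z Z Z eats ⇒ this this this this old eats this Z Z Z Z eats   [Z ::= old eats this]
this this this this old eats this Z Z Z Z eats ⇒ this this this this old eats this old eats this Z Z Z eats   [Z ::= old eats this]
this this this this old eats this old eats this Z Z Z eats ⇒ this this this this old eats this old eats this old eats this Z Z eats   [Z ::= old eats this]
this this this this old eats this old eats this old eats this Z Z eats ⇒ this this this this old eats this old eats this old eats this old eats this Z eats   [Z ::= old eats this]
this this this this old eats this old eats this old eats this old eats this Z eats ⇒ this this this this old eats this old eats this old eats this old eats this old eats this eats   [Z ::= old eats this]

S ⇒ Z eats ⇒ Z Z Z eats ⇒ Z Z Z Z Z eats ⇒ this Z Z Z Z Z eats ⇒ this this Z Z Z Z Z eats ⇒ this this this Z Z Z Z Z eats ⇒ this this this this Z Z Z Z Z eats ⇒ this this this this old eats this Z Z Z Z eats ⇒ this this this this old eats this old eats this Z Z Z eats ⇒ this this this this old eats this old eats this old eats this Z Z eats ⇒ this this this this old eats this old eats this old eats this old eats this Z eats ⇒ this this this this old eats this old eats this old eats this old eats this old eats this eats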